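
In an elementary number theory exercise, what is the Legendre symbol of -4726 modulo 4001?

1

(-4726|4001)
  = (3276|4001)    [-4726 ≡ 3276 mod 4001]
  = (819|4001)    [4001 ≡ 1 mod 8 ⇒ (2|4001)^2 = +1]
  = (4001|819)    [QR: 4001 ≡ 1 mod 4, sign kept]
  = (725|819)    [4001 ≡ 725 mod 819]
  = (819|725)    [QR: 725 ≡ 1 mod 4, sign kept]
  = (94|725)    [819 ≡ 94 mod 725]
  = -(47|725)    [725 ≡ 5 mod 8 ⇒ (2|725) = -1]
  = -(725|47)    [QR: 725 ≡ 1 mod 4, sign kept]
  = -(20|47)    [725 ≡ 20 mod 47]
  = -(5|47)    [47 ≡ 7 mod 8 ⇒ (2|47)^2 = +1]
  = -(47|5)    [QR: 5 ≡ 1 mod 4, sign kept]
  = -(2|5)    [47 ≡ 2 mod 5]
  = (1|5)    [5 ≡ 5 mod 8 ⇒ (2|5) = -1]
  = 1    [(1|5) = 1]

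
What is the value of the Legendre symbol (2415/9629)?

1

(2415/9629)
  = (9629/2415)    [QR: 9629 ≡ 1 mod 4, sign kept]
  = (2384/2415)    [9629 ≡ 2384 mod 2415]
  = (149/2415)    [2415 ≡ 7 mod 8 ⇒ (2/2415)^4 = +1]
  = (2415/149)    [QR: 149 ≡ 1 mod 4, sign kept]
  = (31/149)    [2415 ≡ 31 mod 149]
  = (149/31)    [QR: 149 ≡ 1 mod 4, sign kept]
  = (25/31)    [149 ≡ 25 mod 31]
  = (31/25)    [QR: 25 ≡ 1 mod 4, sign kept]
  = (6/25)    [31 ≡ 6 mod 25]
  = (3/25)    [25 ≡ 1 mod 8 ⇒ (2/25) = +1]
  = (25/3)    [QR: 25 ≡ 1 mod 4, sign kept]
  = (1/3)    [25 ≡ 1 mod 3]
  = 1    [(1/3) = 1]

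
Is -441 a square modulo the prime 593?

(-441/593)
  = (152/593)    [-441 ≡ 152 mod 593]
  = (19/593)    [593 ≡ 1 mod 8 ⇒ (2/593)^3 = +1]
  = (593/19)    [QR: 593 ≡ 1 mod 4, sign kept]
  = (4/19)    [593 ≡ 4 mod 19]
  = (1/19)    [19 ≡ 3 mod 8 ⇒ (2/19)^2 = +1]
  = 1    [(1/19) = 1]
(-441/593) = 1, and 593 is prime, so -441 is a quadratic residue mod 593.

yes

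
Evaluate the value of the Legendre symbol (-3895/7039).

Reduce the numerator: -3895 ≡ 3144 (mod 7039), so (-3895/7039) = (3144/7039).
Factor out 2: 3144 = 2^3·393. Since 7039 ≡ 7 (mod 8), (2/7039) = +1, and (2/7039)^3 = +1. Now have (393/7039).
393 ≡ 1 (mod 4), so quadratic reciprocity gives (393/7039) = (7039/393). Reduce: 7039 ≡ 358 (mod 393). Now have (358/393).
Factor out 2: 358 = 2·179. Since 393 ≡ 1 (mod 8), (2/393) = +1. Now have (179/393).
393 ≡ 1 (mod 4), so quadratic reciprocity gives (179/393) = (393/179). Reduce: 393 ≡ 35 (mod 179). Now have (35/179).
Both 35 ≡ 3 and 179 ≡ 3 (mod 4), so reciprocity gives (35/179) = -(179/35). Reduce: 179 ≡ 4 (mod 35). Now have -(4/35).
Factor out 2: 4 = 2^2. Since 35 ≡ 3 (mod 8), (2/35) = -1, and (2/35)^2 = +1. Now have -(1/35).
(1/35) = 1. Collecting the sign factors: -1.

-1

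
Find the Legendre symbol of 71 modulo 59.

(71/59)
  = (12/59)    [71 ≡ 12 mod 59]
  = (3/59)    [59 ≡ 3 mod 8 ⇒ (2/59)^2 = +1]
  = -(59/3)    [QR: both ≡ 3 mod 4, sign flips]
  = -(2/3)    [59 ≡ 2 mod 3]
  = (1/3)    [3 ≡ 3 mod 8 ⇒ (2/3) = -1]
  = 1    [(1/3) = 1]

1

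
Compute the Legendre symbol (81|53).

(81|53)
  = (28|53)    [81 ≡ 28 mod 53]
  = (7|53)    [53 ≡ 5 mod 8 ⇒ (2|53)^2 = +1]
  = (53|7)    [QR: 53 ≡ 1 mod 4, sign kept]
  = (4|7)    [53 ≡ 4 mod 7]
  = (1|7)    [7 ≡ 7 mod 8 ⇒ (2|7)^2 = +1]
  = 1    [(1|7) = 1]

1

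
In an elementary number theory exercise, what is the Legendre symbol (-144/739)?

(-144/739)
  = -(144/739)    [739 ≡ 3 mod 4 ⇒ (-1/739) = -1]
  = -(9/739)    [739 ≡ 3 mod 8 ⇒ (2/739)^4 = +1]
  = -(739/9)    [QR: 9 ≡ 1 mod 4, sign kept]
  = -(1/9)    [739 ≡ 1 mod 9]
  = -1    [(1/9) = 1]

-1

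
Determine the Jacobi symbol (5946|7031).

1

(5946|7031)
  = (2973|7031)    [7031 ≡ 7 mod 8 ⇒ (2|7031) = +1]
  = (7031|2973)    [QR: 2973 ≡ 1 mod 4, sign kept]
  = (1085|2973)    [7031 ≡ 1085 mod 2973]
  = (2973|1085)    [QR: 1085 ≡ 1 mod 4, sign kept]
  = (803|1085)    [2973 ≡ 803 mod 1085]
  = (1085|803)    [QR: 1085 ≡ 1 mod 4, sign kept]
  = (282|803)    [1085 ≡ 282 mod 803]
  = -(141|803)    [803 ≡ 3 mod 8 ⇒ (2|803) = -1]
  = -(803|141)    [QR: 141 ≡ 1 mod 4, sign kept]
  = -(98|141)    [803 ≡ 98 mod 141]
  = (49|141)    [141 ≡ 5 mod 8 ⇒ (2|141) = -1]
  = (141|49)    [QR: 49 ≡ 1 mod 4, sign kept]
  = (43|49)    [141 ≡ 43 mod 49]
  = (49|43)    [QR: 49 ≡ 1 mod 4, sign kept]
  = (6|43)    [49 ≡ 6 mod 43]
  = -(3|43)    [43 ≡ 3 mod 8 ⇒ (2|43) = -1]
  = (43|3)    [QR: both ≡ 3 mod 4, sign flips]
  = (1|3)    [43 ≡ 1 mod 3]
  = 1    [(1|3) = 1]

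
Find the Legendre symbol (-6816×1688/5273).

By multiplicativity, (-6816·1688/5273) = (-6816/5273)·(1688/5273).
First factor (-6816/5273):
(-6816/5273)
  = (6816/5273)    [5273 ≡ 1 mod 4 ⇒ (-1/5273) = +1]
  = (1543/5273)    [6816 ≡ 1543 mod 5273]
  = (5273/1543)    [QR: 5273 ≡ 1 mod 4, sign kept]
  = (644/1543)    [5273 ≡ 644 mod 1543]
  = (161/1543)    [1543 ≡ 7 mod 8 ⇒ (2/1543)^2 = +1]
  = (1543/161)    [QR: 161 ≡ 1 mod 4, sign kept]
  = (94/161)    [1543 ≡ 94 mod 161]
  = (47/161)    [161 ≡ 1 mod 8 ⇒ (2/161) = +1]
  = (161/47)    [QR: 161 ≡ 1 mod 4, sign kept]
  = (20/47)    [161 ≡ 20 mod 47]
  = (5/47)    [47 ≡ 7 mod 8 ⇒ (2/47)^2 = +1]
  = (47/5)    [QR: 5 ≡ 1 mod 4, sign kept]
  = (2/5)    [47 ≡ 2 mod 5]
  = -(1/5)    [5 ≡ 5 mod 8 ⇒ (2/5) = -1]
  = -1    [(1/5) = 1]
Second factor (1688/5273):
(1688/5273)
  = (211/5273)    [5273 ≡ 1 mod 8 ⇒ (2/5273)^3 = +1]
  = (5273/211)    [QR: 5273 ≡ 1 mod 4, sign kept]
  = (209/211)    [5273 ≡ 209 mod 211]
  = (211/209)    [QR: 209 ≡ 1 mod 4, sign kept]
  = (2/209)    [211 ≡ 2 mod 209]
  = (1/209)    [209 ≡ 1 mod 8 ⇒ (2/209) = +1]
  = 1    [(1/209) = 1]
Product: (-1)·(1) = -1.

-1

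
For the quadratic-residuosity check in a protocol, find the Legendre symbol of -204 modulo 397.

Reduce the numerator: -204 ≡ 193 (mod 397), so (-204|397) = (193|397).
193 ≡ 1 (mod 4), so quadratic reciprocity gives (193|397) = (397|193). Reduce: 397 ≡ 11 (mod 193). Now have (11|193).
193 ≡ 1 (mod 4), so quadratic reciprocity gives (11|193) = (193|11). Reduce: 193 ≡ 6 (mod 11). Now have (6|11).
Factor out 2: 6 = 2·3. Since 11 ≡ 3 (mod 8), (2|11) = -1. Now have -(3|11).
Both 3 ≡ 3 and 11 ≡ 3 (mod 4), so reciprocity gives (3|11) = -(11|3). Reduce: 11 ≡ 2 (mod 3). Now have (2|3).
Factor out 2: 2 = 2. Since 3 ≡ 3 (mod 8), (2|3) = -1. Now have -(1|3).
(1|3) = 1. Collecting the sign factors: -1.

-1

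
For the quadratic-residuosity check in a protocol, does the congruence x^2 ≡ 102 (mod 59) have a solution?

no

Reduce the numerator: 102 ≡ 43 (mod 59), so (102/59) = (43/59).
Both 43 ≡ 3 and 59 ≡ 3 (mod 4), so reciprocity gives (43/59) = -(59/43). Reduce: 59 ≡ 16 (mod 43). Now have -(16/43).
Factor out 2: 16 = 2^4. Since 43 ≡ 3 (mod 8), (2/43) = -1, and (2/43)^4 = +1. Now have -(1/43).
(1/43) = 1. Collecting the sign factors: -1.
(102/59) = -1, and 59 is prime, so 102 is not a quadratic residue mod 59.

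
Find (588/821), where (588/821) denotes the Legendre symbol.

Factor out 2: 588 = 2^2·147. Since 821 ≡ 5 (mod 8), (2/821) = -1, and (2/821)^2 = +1. Now have (147/821).
821 ≡ 1 (mod 4), so quadratic reciprocity gives (147/821) = (821/147). Reduce: 821 ≡ 86 (mod 147). Now have (86/147).
Factor out 2: 86 = 2·43. Since 147 ≡ 3 (mod 8), (2/147) = -1. Now have -(43/147).
Both 43 ≡ 3 and 147 ≡ 3 (mod 4), so reciprocity gives (43/147) = -(147/43). Reduce: 147 ≡ 18 (mod 43). Now have (18/43).
Factor out 2: 18 = 2·9. Since 43 ≡ 3 (mod 8), (2/43) = -1. Now have -(9/43).
9 ≡ 1 (mod 4), so quadratic reciprocity gives (9/43) = (43/9). Reduce: 43 ≡ 7 (mod 9). Now have -(7/9).
9 ≡ 1 (mod 4), so quadratic reciprocity gives (7/9) = (9/7). Reduce: 9 ≡ 2 (mod 7). Now have -(2/7).
Factor out 2: 2 = 2. Since 7 ≡ 7 (mod 8), (2/7) = +1. Now have -(1/7).
(1/7) = 1. Collecting the sign factors: -1.

-1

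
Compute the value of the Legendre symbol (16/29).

(16/29)
  = (1/29)    [29 ≡ 5 mod 8 ⇒ (2/29)^4 = +1]
  = 1    [(1/29) = 1]

1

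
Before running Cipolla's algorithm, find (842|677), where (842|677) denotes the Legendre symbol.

(842|677)
  = (165|677)    [842 ≡ 165 mod 677]
  = (677|165)    [QR: 165 ≡ 1 mod 4, sign kept]
  = (17|165)    [677 ≡ 17 mod 165]
  = (165|17)    [QR: 17 ≡ 1 mod 4, sign kept]
  = (12|17)    [165 ≡ 12 mod 17]
  = (3|17)    [17 ≡ 1 mod 8 ⇒ (2|17)^2 = +1]
  = (17|3)    [QR: 17 ≡ 1 mod 4, sign kept]
  = (2|3)    [17 ≡ 2 mod 3]
  = -(1|3)    [3 ≡ 3 mod 8 ⇒ (2|3) = -1]
  = -1    [(1|3) = 1]

-1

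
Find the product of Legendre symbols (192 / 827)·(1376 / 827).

By multiplicativity, (192·1376 / 827) = (192 / 827)·(1376 / 827).
First factor (192 / 827):
(192 / 827)
  = (3 / 827)    [827 ≡ 3 mod 8 ⇒ (2 / 827)^6 = +1]
  = -(827 / 3)    [QR: both ≡ 3 mod 4, sign flips]
  = -(2 / 3)    [827 ≡ 2 mod 3]
  = (1 / 3)    [3 ≡ 3 mod 8 ⇒ (2 / 3) = -1]
  = 1    [(1 / 3) = 1]
Second factor (1376 / 827):
(1376 / 827)
  = (549 / 827)    [1376 ≡ 549 mod 827]
  = (827 / 549)    [QR: 549 ≡ 1 mod 4, sign kept]
  = (278 / 549)    [827 ≡ 278 mod 549]
  = -(139 / 549)    [549 ≡ 5 mod 8 ⇒ (2 / 549) = -1]
  = -(549 / 139)    [QR: 549 ≡ 1 mod 4, sign kept]
  = -(132 / 139)    [549 ≡ 132 mod 139]
  = -(33 / 139)    [139 ≡ 3 mod 8 ⇒ (2 / 139)^2 = +1]
  = -(139 / 33)    [QR: 33 ≡ 1 mod 4, sign kept]
  = -(7 / 33)    [139 ≡ 7 mod 33]
  = -(33 / 7)    [QR: 33 ≡ 1 mod 4, sign kept]
  = -(5 / 7)    [33 ≡ 5 mod 7]
  = -(7 / 5)    [QR: 5 ≡ 1 mod 4, sign kept]
  = -(2 / 5)    [7 ≡ 2 mod 5]
  = (1 / 5)    [5 ≡ 5 mod 8 ⇒ (2 / 5) = -1]
  = 1    [(1 / 5) = 1]
Product: (1)·(1) = 1.

1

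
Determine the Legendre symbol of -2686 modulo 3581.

1

(-2686/3581)
  = (895/3581)    [-2686 ≡ 895 mod 3581]
  = (3581/895)    [QR: 3581 ≡ 1 mod 4, sign kept]
  = (1/895)    [3581 ≡ 1 mod 895]
  = 1    [(1/895) = 1]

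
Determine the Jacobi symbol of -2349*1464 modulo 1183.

-1

By multiplicativity, (-2349·1464|1183) = (-2349|1183)·(1464|1183).
First factor (-2349|1183):
(-2349|1183)
  = (17|1183)    [-2349 ≡ 17 mod 1183]
  = (1183|17)    [QR: 17 ≡ 1 mod 4, sign kept]
  = (10|17)    [1183 ≡ 10 mod 17]
  = (5|17)    [17 ≡ 1 mod 8 ⇒ (2|17) = +1]
  = (17|5)    [QR: 5 ≡ 1 mod 4, sign kept]
  = (2|5)    [17 ≡ 2 mod 5]
  = -(1|5)    [5 ≡ 5 mod 8 ⇒ (2|5) = -1]
  = -1    [(1|5) = 1]
Second factor (1464|1183):
(1464|1183)
  = (281|1183)    [1464 ≡ 281 mod 1183]
  = (1183|281)    [QR: 281 ≡ 1 mod 4, sign kept]
  = (59|281)    [1183 ≡ 59 mod 281]
  = (281|59)    [QR: 281 ≡ 1 mod 4, sign kept]
  = (45|59)    [281 ≡ 45 mod 59]
  = (59|45)    [QR: 45 ≡ 1 mod 4, sign kept]
  = (14|45)    [59 ≡ 14 mod 45]
  = -(7|45)    [45 ≡ 5 mod 8 ⇒ (2|45) = -1]
  = -(45|7)    [QR: 45 ≡ 1 mod 4, sign kept]
  = -(3|7)    [45 ≡ 3 mod 7]
  = (7|3)    [QR: both ≡ 3 mod 4, sign flips]
  = (1|3)    [7 ≡ 1 mod 3]
  = 1    [(1|3) = 1]
Product: (-1)·(1) = -1.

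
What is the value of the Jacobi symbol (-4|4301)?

(-4|4301)
  = (4297|4301)    [-4 ≡ 4297 mod 4301]
  = (4301|4297)    [QR: 4297 ≡ 1 mod 4, sign kept]
  = (4|4297)    [4301 ≡ 4 mod 4297]
  = (1|4297)    [4297 ≡ 1 mod 8 ⇒ (2|4297)^2 = +1]
  = 1    [(1|4297) = 1]

1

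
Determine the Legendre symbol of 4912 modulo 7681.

1

Factor out 2: 4912 = 2^4·307. Since 7681 ≡ 1 (mod 8), (2 / 7681) = +1, and (2 / 7681)^4 = +1. Now have (307 / 7681).
7681 ≡ 1 (mod 4), so quadratic reciprocity gives (307 / 7681) = (7681 / 307). Reduce: 7681 ≡ 6 (mod 307). Now have (6 / 307).
Factor out 2: 6 = 2·3. Since 307 ≡ 3 (mod 8), (2 / 307) = -1. Now have -(3 / 307).
Both 3 ≡ 3 and 307 ≡ 3 (mod 4), so reciprocity gives (3 / 307) = -(307 / 3). Reduce: 307 ≡ 1 (mod 3). Now have (1 / 3).
(1 / 3) = 1. Collecting the sign factors: 1.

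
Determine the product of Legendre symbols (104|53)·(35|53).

1

By multiplicativity, (104·35|53) = (104|53)·(35|53).
First factor (104|53):
(104|53)
  = (51|53)    [104 ≡ 51 mod 53]
  = (53|51)    [QR: 53 ≡ 1 mod 4, sign kept]
  = (2|51)    [53 ≡ 2 mod 51]
  = -(1|51)    [51 ≡ 3 mod 8 ⇒ (2|51) = -1]
  = -1    [(1|51) = 1]
Second factor (35|53):
(35|53)
  = (53|35)    [QR: 53 ≡ 1 mod 4, sign kept]
  = (18|35)    [53 ≡ 18 mod 35]
  = -(9|35)    [35 ≡ 3 mod 8 ⇒ (2|35) = -1]
  = -(35|9)    [QR: 9 ≡ 1 mod 4, sign kept]
  = -(8|9)    [35 ≡ 8 mod 9]
  = -(1|9)    [9 ≡ 1 mod 8 ⇒ (2|9)^3 = +1]
  = -1    [(1|9) = 1]
Product: (-1)·(-1) = 1.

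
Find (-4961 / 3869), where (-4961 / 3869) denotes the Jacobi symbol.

Reduce the numerator: -4961 ≡ 2777 (mod 3869), so (-4961 / 3869) = (2777 / 3869).
2777 ≡ 1 (mod 4), so quadratic reciprocity gives (2777 / 3869) = (3869 / 2777). Reduce: 3869 ≡ 1092 (mod 2777). Now have (1092 / 2777).
Factor out 2: 1092 = 2^2·273. Since 2777 ≡ 1 (mod 8), (2 / 2777) = +1, and (2 / 2777)^2 = +1. Now have (273 / 2777).
273 ≡ 1 (mod 4), so quadratic reciprocity gives (273 / 2777) = (2777 / 273). Reduce: 2777 ≡ 47 (mod 273). Now have (47 / 273).
273 ≡ 1 (mod 4), so quadratic reciprocity gives (47 / 273) = (273 / 47). Reduce: 273 ≡ 38 (mod 47). Now have (38 / 47).
Factor out 2: 38 = 2·19. Since 47 ≡ 7 (mod 8), (2 / 47) = +1. Now have (19 / 47).
Both 19 ≡ 3 and 47 ≡ 3 (mod 4), so reciprocity gives (19 / 47) = -(47 / 19). Reduce: 47 ≡ 9 (mod 19). Now have -(9 / 19).
9 ≡ 1 (mod 4), so quadratic reciprocity gives (9 / 19) = (19 / 9). Reduce: 19 ≡ 1 (mod 9). Now have -(1 / 9).
(1 / 9) = 1. Collecting the sign factors: -1.

-1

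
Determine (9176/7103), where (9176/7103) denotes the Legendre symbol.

(9176/7103)
  = (2073/7103)    [9176 ≡ 2073 mod 7103]
  = (7103/2073)    [QR: 2073 ≡ 1 mod 4, sign kept]
  = (884/2073)    [7103 ≡ 884 mod 2073]
  = (221/2073)    [2073 ≡ 1 mod 8 ⇒ (2/2073)^2 = +1]
  = (2073/221)    [QR: 221 ≡ 1 mod 4, sign kept]
  = (84/221)    [2073 ≡ 84 mod 221]
  = (21/221)    [221 ≡ 5 mod 8 ⇒ (2/221)^2 = +1]
  = (221/21)    [QR: 21 ≡ 1 mod 4, sign kept]
  = (11/21)    [221 ≡ 11 mod 21]
  = (21/11)    [QR: 21 ≡ 1 mod 4, sign kept]
  = (10/11)    [21 ≡ 10 mod 11]
  = -(5/11)    [11 ≡ 3 mod 8 ⇒ (2/11) = -1]
  = -(11/5)    [QR: 5 ≡ 1 mod 4, sign kept]
  = -(1/5)    [11 ≡ 1 mod 5]
  = -1    [(1/5) = 1]

-1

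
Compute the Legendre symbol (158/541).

-1

Factor out 2: 158 = 2·79. Since 541 ≡ 5 (mod 8), (2/541) = -1. Now have -(79/541).
541 ≡ 1 (mod 4), so quadratic reciprocity gives (79/541) = (541/79). Reduce: 541 ≡ 67 (mod 79). Now have -(67/79).
Both 67 ≡ 3 and 79 ≡ 3 (mod 4), so reciprocity gives (67/79) = -(79/67). Reduce: 79 ≡ 12 (mod 67). Now have (12/67).
Factor out 2: 12 = 2^2·3. Since 67 ≡ 3 (mod 8), (2/67) = -1, and (2/67)^2 = +1. Now have (3/67).
Both 3 ≡ 3 and 67 ≡ 3 (mod 4), so reciprocity gives (3/67) = -(67/3). Reduce: 67 ≡ 1 (mod 3). Now have -(1/3).
(1/3) = 1. Collecting the sign factors: -1.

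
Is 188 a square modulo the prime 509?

Factor out 2: 188 = 2^2·47. Since 509 ≡ 5 (mod 8), (2|509) = -1, and (2|509)^2 = +1. Now have (47|509).
509 ≡ 1 (mod 4), so quadratic reciprocity gives (47|509) = (509|47). Reduce: 509 ≡ 39 (mod 47). Now have (39|47).
Both 39 ≡ 3 and 47 ≡ 3 (mod 4), so reciprocity gives (39|47) = -(47|39). Reduce: 47 ≡ 8 (mod 39). Now have -(8|39).
Factor out 2: 8 = 2^3. Since 39 ≡ 7 (mod 8), (2|39) = +1, and (2|39)^3 = +1. Now have -(1|39).
(1|39) = 1. Collecting the sign factors: -1.
The Legendre symbol is -1, so x^2 ≡ 188 (mod 509) has no solution.

no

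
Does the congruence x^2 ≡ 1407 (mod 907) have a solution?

no

Reduce the numerator: 1407 ≡ 500 (mod 907), so (1407/907) = (500/907).
Factor out 2: 500 = 2^2·125. Since 907 ≡ 3 (mod 8), (2/907) = -1, and (2/907)^2 = +1. Now have (125/907).
125 ≡ 1 (mod 4), so quadratic reciprocity gives (125/907) = (907/125). Reduce: 907 ≡ 32 (mod 125). Now have (32/125).
Factor out 2: 32 = 2^5. Since 125 ≡ 5 (mod 8), (2/125) = -1, and (2/125)^5 = -1. Now have -(1/125).
(1/125) = 1. Collecting the sign factors: -1.
The Legendre symbol is -1, so x^2 ≡ 1407 (mod 907) has no solution.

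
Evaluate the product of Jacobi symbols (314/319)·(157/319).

By multiplicativity, (314·157/319) = (314/319)·(157/319).
First factor (314/319):
Factor out 2: 314 = 2·157. Since 319 ≡ 7 (mod 8), (2/319) = +1. Now have (157/319).
157 ≡ 1 (mod 4), so quadratic reciprocity gives (157/319) = (319/157). Reduce: 319 ≡ 5 (mod 157). Now have (5/157).
5 ≡ 1 (mod 4), so quadratic reciprocity gives (5/157) = (157/5). Reduce: 157 ≡ 2 (mod 5). Now have (2/5).
Factor out 2: 2 = 2. Since 5 ≡ 5 (mod 8), (2/5) = -1. Now have -(1/5).
(1/5) = 1. Collecting the sign factors: -1.
Second factor (157/319):
157 ≡ 1 (mod 4), so quadratic reciprocity gives (157/319) = (319/157). Reduce: 319 ≡ 5 (mod 157). Now have (5/157).
5 ≡ 1 (mod 4), so quadratic reciprocity gives (5/157) = (157/5). Reduce: 157 ≡ 2 (mod 5). Now have (2/5).
Factor out 2: 2 = 2. Since 5 ≡ 5 (mod 8), (2/5) = -1. Now have -(1/5).
(1/5) = 1. Collecting the sign factors: -1.
Product: (-1)·(-1) = 1.

1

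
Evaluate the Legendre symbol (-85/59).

(-85/59)
  = (33/59)    [-85 ≡ 33 mod 59]
  = (59/33)    [QR: 33 ≡ 1 mod 4, sign kept]
  = (26/33)    [59 ≡ 26 mod 33]
  = (13/33)    [33 ≡ 1 mod 8 ⇒ (2/33) = +1]
  = (33/13)    [QR: 13 ≡ 1 mod 4, sign kept]
  = (7/13)    [33 ≡ 7 mod 13]
  = (13/7)    [QR: 13 ≡ 1 mod 4, sign kept]
  = (6/7)    [13 ≡ 6 mod 7]
  = (3/7)    [7 ≡ 7 mod 8 ⇒ (2/7) = +1]
  = -(7/3)    [QR: both ≡ 3 mod 4, sign flips]
  = -(1/3)    [7 ≡ 1 mod 3]
  = -1    [(1/3) = 1]

-1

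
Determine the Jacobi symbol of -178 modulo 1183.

1

Reduce the numerator: -178 ≡ 1005 (mod 1183), so (-178/1183) = (1005/1183).
1005 ≡ 1 (mod 4), so quadratic reciprocity gives (1005/1183) = (1183/1005). Reduce: 1183 ≡ 178 (mod 1005). Now have (178/1005).
Factor out 2: 178 = 2·89. Since 1005 ≡ 5 (mod 8), (2/1005) = -1. Now have -(89/1005).
89 ≡ 1 (mod 4), so quadratic reciprocity gives (89/1005) = (1005/89). Reduce: 1005 ≡ 26 (mod 89). Now have -(26/89).
Factor out 2: 26 = 2·13. Since 89 ≡ 1 (mod 8), (2/89) = +1. Now have -(13/89).
13 ≡ 1 (mod 4), so quadratic reciprocity gives (13/89) = (89/13). Reduce: 89 ≡ 11 (mod 13). Now have -(11/13).
13 ≡ 1 (mod 4), so quadratic reciprocity gives (11/13) = (13/11). Reduce: 13 ≡ 2 (mod 11). Now have -(2/11).
Factor out 2: 2 = 2. Since 11 ≡ 3 (mod 8), (2/11) = -1. Now have (1/11).
(1/11) = 1. Collecting the sign factors: 1.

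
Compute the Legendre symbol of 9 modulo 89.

9 ≡ 1 (mod 4), so quadratic reciprocity gives (9 / 89) = (89 / 9). Reduce: 89 ≡ 8 (mod 9). Now have (8 / 9).
Factor out 2: 8 = 2^3. Since 9 ≡ 1 (mod 8), (2 / 9) = +1, and (2 / 9)^3 = +1. Now have (1 / 9).
(1 / 9) = 1. Collecting the sign factors: 1.

1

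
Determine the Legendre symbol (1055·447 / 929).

1

By multiplicativity, (1055·447 / 929) = (1055 / 929)·(447 / 929).
First factor (1055 / 929):
Reduce the numerator: 1055 ≡ 126 (mod 929), so (1055 / 929) = (126 / 929).
Factor out 2: 126 = 2·63. Since 929 ≡ 1 (mod 8), (2 / 929) = +1. Now have (63 / 929).
929 ≡ 1 (mod 4), so quadratic reciprocity gives (63 / 929) = (929 / 63). Reduce: 929 ≡ 47 (mod 63). Now have (47 / 63).
Both 47 ≡ 3 and 63 ≡ 3 (mod 4), so reciprocity gives (47 / 63) = -(63 / 47). Reduce: 63 ≡ 16 (mod 47). Now have -(16 / 47).
Factor out 2: 16 = 2^4. Since 47 ≡ 7 (mod 8), (2 / 47) = +1, and (2 / 47)^4 = +1. Now have -(1 / 47).
(1 / 47) = 1. Collecting the sign factors: -1.
Second factor (447 / 929):
929 ≡ 1 (mod 4), so quadratic reciprocity gives (447 / 929) = (929 / 447). Reduce: 929 ≡ 35 (mod 447). Now have (35 / 447).
Both 35 ≡ 3 and 447 ≡ 3 (mod 4), so reciprocity gives (35 / 447) = -(447 / 35). Reduce: 447 ≡ 27 (mod 35). Now have -(27 / 35).
Both 27 ≡ 3 and 35 ≡ 3 (mod 4), so reciprocity gives (27 / 35) = -(35 / 27). Reduce: 35 ≡ 8 (mod 27). Now have (8 / 27).
Factor out 2: 8 = 2^3. Since 27 ≡ 3 (mod 8), (2 / 27) = -1, and (2 / 27)^3 = -1. Now have -(1 / 27).
(1 / 27) = 1. Collecting the sign factors: -1.
Product: (-1)·(-1) = 1.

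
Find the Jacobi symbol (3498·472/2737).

1

By multiplicativity, (3498·472/2737) = (3498/2737)·(472/2737).
First factor (3498/2737):
Reduce the numerator: 3498 ≡ 761 (mod 2737), so (3498/2737) = (761/2737).
761 ≡ 1 (mod 4), so quadratic reciprocity gives (761/2737) = (2737/761). Reduce: 2737 ≡ 454 (mod 761). Now have (454/761).
Factor out 2: 454 = 2·227. Since 761 ≡ 1 (mod 8), (2/761) = +1. Now have (227/761).
761 ≡ 1 (mod 4), so quadratic reciprocity gives (227/761) = (761/227). Reduce: 761 ≡ 80 (mod 227). Now have (80/227).
Factor out 2: 80 = 2^4·5. Since 227 ≡ 3 (mod 8), (2/227) = -1, and (2/227)^4 = +1. Now have (5/227).
5 ≡ 1 (mod 4), so quadratic reciprocity gives (5/227) = (227/5). Reduce: 227 ≡ 2 (mod 5). Now have (2/5).
Factor out 2: 2 = 2. Since 5 ≡ 5 (mod 8), (2/5) = -1. Now have -(1/5).
(1/5) = 1. Collecting the sign factors: -1.
Second factor (472/2737):
Factor out 2: 472 = 2^3·59. Since 2737 ≡ 1 (mod 8), (2/2737) = +1, and (2/2737)^3 = +1. Now have (59/2737).
2737 ≡ 1 (mod 4), so quadratic reciprocity gives (59/2737) = (2737/59). Reduce: 2737 ≡ 23 (mod 59). Now have (23/59).
Both 23 ≡ 3 and 59 ≡ 3 (mod 4), so reciprocity gives (23/59) = -(59/23). Reduce: 59 ≡ 13 (mod 23). Now have -(13/23).
13 ≡ 1 (mod 4), so quadratic reciprocity gives (13/23) = (23/13). Reduce: 23 ≡ 10 (mod 13). Now have -(10/13).
Factor out 2: 10 = 2·5. Since 13 ≡ 5 (mod 8), (2/13) = -1. Now have (5/13).
5 ≡ 1 (mod 4), so quadratic reciprocity gives (5/13) = (13/5). Reduce: 13 ≡ 3 (mod 5). Now have (3/5).
5 ≡ 1 (mod 4), so quadratic reciprocity gives (3/5) = (5/3). Reduce: 5 ≡ 2 (mod 3). Now have (2/3).
Factor out 2: 2 = 2. Since 3 ≡ 3 (mod 8), (2/3) = -1. Now have -(1/3).
(1/3) = 1. Collecting the sign factors: -1.
Product: (-1)·(-1) = 1.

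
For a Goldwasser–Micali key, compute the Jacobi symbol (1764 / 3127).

1

(1764 / 3127)
  = (441 / 3127)    [3127 ≡ 7 mod 8 ⇒ (2 / 3127)^2 = +1]
  = (3127 / 441)    [QR: 441 ≡ 1 mod 4, sign kept]
  = (40 / 441)    [3127 ≡ 40 mod 441]
  = (5 / 441)    [441 ≡ 1 mod 8 ⇒ (2 / 441)^3 = +1]
  = (441 / 5)    [QR: 5 ≡ 1 mod 4, sign kept]
  = (1 / 5)    [441 ≡ 1 mod 5]
  = 1    [(1 / 5) = 1]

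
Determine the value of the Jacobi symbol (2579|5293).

(2579|5293)
  = (5293|2579)    [QR: 5293 ≡ 1 mod 4, sign kept]
  = (135|2579)    [5293 ≡ 135 mod 2579]
  = -(2579|135)    [QR: both ≡ 3 mod 4, sign flips]
  = -(14|135)    [2579 ≡ 14 mod 135]
  = -(7|135)    [135 ≡ 7 mod 8 ⇒ (2|135) = +1]
  = (135|7)    [QR: both ≡ 3 mod 4, sign flips]
  = (2|7)    [135 ≡ 2 mod 7]
  = (1|7)    [7 ≡ 7 mod 8 ⇒ (2|7) = +1]
  = 1    [(1|7) = 1]

1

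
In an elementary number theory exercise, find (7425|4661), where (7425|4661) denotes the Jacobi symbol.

(7425|4661)
  = (2764|4661)    [7425 ≡ 2764 mod 4661]
  = (691|4661)    [4661 ≡ 5 mod 8 ⇒ (2|4661)^2 = +1]
  = (4661|691)    [QR: 4661 ≡ 1 mod 4, sign kept]
  = (515|691)    [4661 ≡ 515 mod 691]
  = -(691|515)    [QR: both ≡ 3 mod 4, sign flips]
  = -(176|515)    [691 ≡ 176 mod 515]
  = -(11|515)    [515 ≡ 3 mod 8 ⇒ (2|515)^4 = +1]
  = (515|11)    [QR: both ≡ 3 mod 4, sign flips]
  = (9|11)    [515 ≡ 9 mod 11]
  = (11|9)    [QR: 9 ≡ 1 mod 4, sign kept]
  = (2|9)    [11 ≡ 2 mod 9]
  = (1|9)    [9 ≡ 1 mod 8 ⇒ (2|9) = +1]
  = 1    [(1|9) = 1]

1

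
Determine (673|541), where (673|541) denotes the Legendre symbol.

-1

Reduce the numerator: 673 ≡ 132 (mod 541), so (673|541) = (132|541).
Factor out 2: 132 = 2^2·33. Since 541 ≡ 5 (mod 8), (2|541) = -1, and (2|541)^2 = +1. Now have (33|541).
33 ≡ 1 (mod 4), so quadratic reciprocity gives (33|541) = (541|33). Reduce: 541 ≡ 13 (mod 33). Now have (13|33).
13 ≡ 1 (mod 4), so quadratic reciprocity gives (13|33) = (33|13). Reduce: 33 ≡ 7 (mod 13). Now have (7|13).
13 ≡ 1 (mod 4), so quadratic reciprocity gives (7|13) = (13|7). Reduce: 13 ≡ 6 (mod 7). Now have (6|7).
Factor out 2: 6 = 2·3. Since 7 ≡ 7 (mod 8), (2|7) = +1. Now have (3|7).
Both 3 ≡ 3 and 7 ≡ 3 (mod 4), so reciprocity gives (3|7) = -(7|3). Reduce: 7 ≡ 1 (mod 3). Now have -(1|3).
(1|3) = 1. Collecting the sign factors: -1.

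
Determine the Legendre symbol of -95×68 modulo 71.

1

By multiplicativity, (-95·68 / 71) = (-95 / 71)·(68 / 71).
First factor (-95 / 71):
(-95 / 71)
  = (47 / 71)    [-95 ≡ 47 mod 71]
  = -(71 / 47)    [QR: both ≡ 3 mod 4, sign flips]
  = -(24 / 47)    [71 ≡ 24 mod 47]
  = -(3 / 47)    [47 ≡ 7 mod 8 ⇒ (2 / 47)^3 = +1]
  = (47 / 3)    [QR: both ≡ 3 mod 4, sign flips]
  = (2 / 3)    [47 ≡ 2 mod 3]
  = -(1 / 3)    [3 ≡ 3 mod 8 ⇒ (2 / 3) = -1]
  = -1    [(1 / 3) = 1]
Second factor (68 / 71):
(68 / 71)
  = (17 / 71)    [71 ≡ 7 mod 8 ⇒ (2 / 71)^2 = +1]
  = (71 / 17)    [QR: 17 ≡ 1 mod 4, sign kept]
  = (3 / 17)    [71 ≡ 3 mod 17]
  = (17 / 3)    [QR: 17 ≡ 1 mod 4, sign kept]
  = (2 / 3)    [17 ≡ 2 mod 3]
  = -(1 / 3)    [3 ≡ 3 mod 8 ⇒ (2 / 3) = -1]
  = -1    [(1 / 3) = 1]
Product: (-1)·(-1) = 1.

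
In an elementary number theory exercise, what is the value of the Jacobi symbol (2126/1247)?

Reduce the numerator: 2126 ≡ 879 (mod 1247), so (2126/1247) = (879/1247).
Both 879 ≡ 3 and 1247 ≡ 3 (mod 4), so reciprocity gives (879/1247) = -(1247/879). Reduce: 1247 ≡ 368 (mod 879). Now have -(368/879).
Factor out 2: 368 = 2^4·23. Since 879 ≡ 7 (mod 8), (2/879) = +1, and (2/879)^4 = +1. Now have -(23/879).
Both 23 ≡ 3 and 879 ≡ 3 (mod 4), so reciprocity gives (23/879) = -(879/23). Reduce: 879 ≡ 5 (mod 23). Now have (5/23).
5 ≡ 1 (mod 4), so quadratic reciprocity gives (5/23) = (23/5). Reduce: 23 ≡ 3 (mod 5). Now have (3/5).
5 ≡ 1 (mod 4), so quadratic reciprocity gives (3/5) = (5/3). Reduce: 5 ≡ 2 (mod 3). Now have (2/3).
Factor out 2: 2 = 2. Since 3 ≡ 3 (mod 8), (2/3) = -1. Now have -(1/3).
(1/3) = 1. Collecting the sign factors: -1.

-1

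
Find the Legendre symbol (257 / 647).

1

(257 / 647)
  = (647 / 257)    [QR: 257 ≡ 1 mod 4, sign kept]
  = (133 / 257)    [647 ≡ 133 mod 257]
  = (257 / 133)    [QR: 133 ≡ 1 mod 4, sign kept]
  = (124 / 133)    [257 ≡ 124 mod 133]
  = (31 / 133)    [133 ≡ 5 mod 8 ⇒ (2 / 133)^2 = +1]
  = (133 / 31)    [QR: 133 ≡ 1 mod 4, sign kept]
  = (9 / 31)    [133 ≡ 9 mod 31]
  = (31 / 9)    [QR: 9 ≡ 1 mod 4, sign kept]
  = (4 / 9)    [31 ≡ 4 mod 9]
  = (1 / 9)    [9 ≡ 1 mod 8 ⇒ (2 / 9)^2 = +1]
  = 1    [(1 / 9) = 1]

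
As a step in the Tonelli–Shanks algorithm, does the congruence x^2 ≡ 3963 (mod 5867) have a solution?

Both 3963 ≡ 3 and 5867 ≡ 3 (mod 4), so reciprocity gives (3963|5867) = -(5867|3963). Reduce: 5867 ≡ 1904 (mod 3963). Now have -(1904|3963).
Factor out 2: 1904 = 2^4·119. Since 3963 ≡ 3 (mod 8), (2|3963) = -1, and (2|3963)^4 = +1. Now have -(119|3963).
Both 119 ≡ 3 and 3963 ≡ 3 (mod 4), so reciprocity gives (119|3963) = -(3963|119). Reduce: 3963 ≡ 36 (mod 119). Now have (36|119).
Factor out 2: 36 = 2^2·9. Since 119 ≡ 7 (mod 8), (2|119) = +1, and (2|119)^2 = +1. Now have (9|119).
9 ≡ 1 (mod 4), so quadratic reciprocity gives (9|119) = (119|9). Reduce: 119 ≡ 2 (mod 9). Now have (2|9).
Factor out 2: 2 = 2. Since 9 ≡ 1 (mod 8), (2|9) = +1. Now have (1|9).
(1|9) = 1. Collecting the sign factors: 1.
The Legendre symbol is 1, so x^2 ≡ 3963 (mod 5867) has solution.

yes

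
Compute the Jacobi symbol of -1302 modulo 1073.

-1

Reduce the numerator: -1302 ≡ 844 (mod 1073), so (-1302 / 1073) = (844 / 1073).
Factor out 2: 844 = 2^2·211. Since 1073 ≡ 1 (mod 8), (2 / 1073) = +1, and (2 / 1073)^2 = +1. Now have (211 / 1073).
1073 ≡ 1 (mod 4), so quadratic reciprocity gives (211 / 1073) = (1073 / 211). Reduce: 1073 ≡ 18 (mod 211). Now have (18 / 211).
Factor out 2: 18 = 2·9. Since 211 ≡ 3 (mod 8), (2 / 211) = -1. Now have -(9 / 211).
9 ≡ 1 (mod 4), so quadratic reciprocity gives (9 / 211) = (211 / 9). Reduce: 211 ≡ 4 (mod 9). Now have -(4 / 9).
Factor out 2: 4 = 2^2. Since 9 ≡ 1 (mod 8), (2 / 9) = +1, and (2 / 9)^2 = +1. Now have -(1 / 9).
(1 / 9) = 1. Collecting the sign factors: -1.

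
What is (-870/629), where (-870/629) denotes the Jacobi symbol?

1

Reduce the numerator: -870 ≡ 388 (mod 629), so (-870/629) = (388/629).
Factor out 2: 388 = 2^2·97. Since 629 ≡ 5 (mod 8), (2/629) = -1, and (2/629)^2 = +1. Now have (97/629).
97 ≡ 1 (mod 4), so quadratic reciprocity gives (97/629) = (629/97). Reduce: 629 ≡ 47 (mod 97). Now have (47/97).
97 ≡ 1 (mod 4), so quadratic reciprocity gives (47/97) = (97/47). Reduce: 97 ≡ 3 (mod 47). Now have (3/47).
Both 3 ≡ 3 and 47 ≡ 3 (mod 4), so reciprocity gives (3/47) = -(47/3). Reduce: 47 ≡ 2 (mod 3). Now have -(2/3).
Factor out 2: 2 = 2. Since 3 ≡ 3 (mod 8), (2/3) = -1. Now have (1/3).
(1/3) = 1. Collecting the sign factors: 1.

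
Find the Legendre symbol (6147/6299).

Both 6147 ≡ 3 and 6299 ≡ 3 (mod 4), so reciprocity gives (6147/6299) = -(6299/6147). Reduce: 6299 ≡ 152 (mod 6147). Now have -(152/6147).
Factor out 2: 152 = 2^3·19. Since 6147 ≡ 3 (mod 8), (2/6147) = -1, and (2/6147)^3 = -1. Now have (19/6147).
Both 19 ≡ 3 and 6147 ≡ 3 (mod 4), so reciprocity gives (19/6147) = -(6147/19). Reduce: 6147 ≡ 10 (mod 19). Now have -(10/19).
Factor out 2: 10 = 2·5. Since 19 ≡ 3 (mod 8), (2/19) = -1. Now have (5/19).
5 ≡ 1 (mod 4), so quadratic reciprocity gives (5/19) = (19/5). Reduce: 19 ≡ 4 (mod 5). Now have (4/5).
Factor out 2: 4 = 2^2. Since 5 ≡ 5 (mod 8), (2/5) = -1, and (2/5)^2 = +1. Now have (1/5).
(1/5) = 1. Collecting the sign factors: 1.

1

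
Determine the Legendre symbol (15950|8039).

(15950|8039)
  = (7911|8039)    [15950 ≡ 7911 mod 8039]
  = -(8039|7911)    [QR: both ≡ 3 mod 4, sign flips]
  = -(128|7911)    [8039 ≡ 128 mod 7911]
  = -(1|7911)    [7911 ≡ 7 mod 8 ⇒ (2|7911)^7 = +1]
  = -1    [(1|7911) = 1]

-1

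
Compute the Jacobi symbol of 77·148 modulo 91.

0

By multiplicativity, (77·148|91) = (77|91)·(148|91).
First factor (77|91):
77 ≡ 1 (mod 4), so quadratic reciprocity gives (77|91) = (91|77). Reduce: 91 ≡ 14 (mod 77). Now have (14|77).
Factor out 2: 14 = 2·7. Since 77 ≡ 5 (mod 8), (2|77) = -1. Now have -(7|77).
77 ≡ 1 (mod 4), so quadratic reciprocity gives (7|77) = (77|7). Reduce: 77 ≡ 0 (mod 7). Now have -(0|7).
The numerator is now 0 with denominator 7 > 1: the symbol is 0.
Second factor (148|91):
Reduce the numerator: 148 ≡ 57 (mod 91), so (148|91) = (57|91).
57 ≡ 1 (mod 4), so quadratic reciprocity gives (57|91) = (91|57). Reduce: 91 ≡ 34 (mod 57). Now have (34|57).
Factor out 2: 34 = 2·17. Since 57 ≡ 1 (mod 8), (2|57) = +1. Now have (17|57).
17 ≡ 1 (mod 4), so quadratic reciprocity gives (17|57) = (57|17). Reduce: 57 ≡ 6 (mod 17). Now have (6|17).
Factor out 2: 6 = 2·3. Since 17 ≡ 1 (mod 8), (2|17) = +1. Now have (3|17).
17 ≡ 1 (mod 4), so quadratic reciprocity gives (3|17) = (17|3). Reduce: 17 ≡ 2 (mod 3). Now have (2|3).
Factor out 2: 2 = 2. Since 3 ≡ 3 (mod 8), (2|3) = -1. Now have -(1|3).
(1|3) = 1. Collecting the sign factors: -1.
Product: (0)·(-1) = 0.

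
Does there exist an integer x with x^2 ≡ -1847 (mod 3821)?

Reduce the numerator: -1847 ≡ 1974 (mod 3821), so (-1847|3821) = (1974|3821).
Factor out 2: 1974 = 2·987. Since 3821 ≡ 5 (mod 8), (2|3821) = -1. Now have -(987|3821).
3821 ≡ 1 (mod 4), so quadratic reciprocity gives (987|3821) = (3821|987). Reduce: 3821 ≡ 860 (mod 987). Now have -(860|987).
Factor out 2: 860 = 2^2·215. Since 987 ≡ 3 (mod 8), (2|987) = -1, and (2|987)^2 = +1. Now have -(215|987).
Both 215 ≡ 3 and 987 ≡ 3 (mod 4), so reciprocity gives (215|987) = -(987|215). Reduce: 987 ≡ 127 (mod 215). Now have (127|215).
Both 127 ≡ 3 and 215 ≡ 3 (mod 4), so reciprocity gives (127|215) = -(215|127). Reduce: 215 ≡ 88 (mod 127). Now have -(88|127).
Factor out 2: 88 = 2^3·11. Since 127 ≡ 7 (mod 8), (2|127) = +1, and (2|127)^3 = +1. Now have -(11|127).
Both 11 ≡ 3 and 127 ≡ 3 (mod 4), so reciprocity gives (11|127) = -(127|11). Reduce: 127 ≡ 6 (mod 11). Now have (6|11).
Factor out 2: 6 = 2·3. Since 11 ≡ 3 (mod 8), (2|11) = -1. Now have -(3|11).
Both 3 ≡ 3 and 11 ≡ 3 (mod 4), so reciprocity gives (3|11) = -(11|3). Reduce: 11 ≡ 2 (mod 3). Now have (2|3).
Factor out 2: 2 = 2. Since 3 ≡ 3 (mod 8), (2|3) = -1. Now have -(1|3).
(1|3) = 1. Collecting the sign factors: -1.
The Legendre symbol is -1, so x^2 ≡ -1847 (mod 3821) has no solution.

no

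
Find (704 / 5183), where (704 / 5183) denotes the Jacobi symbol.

1

(704 / 5183)
  = (11 / 5183)    [5183 ≡ 7 mod 8 ⇒ (2 / 5183)^6 = +1]
  = -(5183 / 11)    [QR: both ≡ 3 mod 4, sign flips]
  = -(2 / 11)    [5183 ≡ 2 mod 11]
  = (1 / 11)    [11 ≡ 3 mod 8 ⇒ (2 / 11) = -1]
  = 1    [(1 / 11) = 1]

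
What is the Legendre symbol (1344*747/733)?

-1

By multiplicativity, (1344·747/733) = (1344/733)·(747/733).
First factor (1344/733):
Reduce the numerator: 1344 ≡ 611 (mod 733), so (1344/733) = (611/733).
733 ≡ 1 (mod 4), so quadratic reciprocity gives (611/733) = (733/611). Reduce: 733 ≡ 122 (mod 611). Now have (122/611).
Factor out 2: 122 = 2·61. Since 611 ≡ 3 (mod 8), (2/611) = -1. Now have -(61/611).
61 ≡ 1 (mod 4), so quadratic reciprocity gives (61/611) = (611/61). Reduce: 611 ≡ 1 (mod 61). Now have -(1/61).
(1/61) = 1. Collecting the sign factors: -1.
Second factor (747/733):
Reduce the numerator: 747 ≡ 14 (mod 733), so (747/733) = (14/733).
Factor out 2: 14 = 2·7. Since 733 ≡ 5 (mod 8), (2/733) = -1. Now have -(7/733).
733 ≡ 1 (mod 4), so quadratic reciprocity gives (7/733) = (733/7). Reduce: 733 ≡ 5 (mod 7). Now have -(5/7).
5 ≡ 1 (mod 4), so quadratic reciprocity gives (5/7) = (7/5). Reduce: 7 ≡ 2 (mod 5). Now have -(2/5).
Factor out 2: 2 = 2. Since 5 ≡ 5 (mod 8), (2/5) = -1. Now have (1/5).
(1/5) = 1. Collecting the sign factors: 1.
Product: (-1)·(1) = -1.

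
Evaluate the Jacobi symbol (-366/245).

1

Reduce the numerator: -366 ≡ 124 (mod 245), so (-366/245) = (124/245).
Factor out 2: 124 = 2^2·31. Since 245 ≡ 5 (mod 8), (2/245) = -1, and (2/245)^2 = +1. Now have (31/245).
245 ≡ 1 (mod 4), so quadratic reciprocity gives (31/245) = (245/31). Reduce: 245 ≡ 28 (mod 31). Now have (28/31).
Factor out 2: 28 = 2^2·7. Since 31 ≡ 7 (mod 8), (2/31) = +1, and (2/31)^2 = +1. Now have (7/31).
Both 7 ≡ 3 and 31 ≡ 3 (mod 4), so reciprocity gives (7/31) = -(31/7). Reduce: 31 ≡ 3 (mod 7). Now have -(3/7).
Both 3 ≡ 3 and 7 ≡ 3 (mod 4), so reciprocity gives (3/7) = -(7/3). Reduce: 7 ≡ 1 (mod 3). Now have (1/3).
(1/3) = 1. Collecting the sign factors: 1.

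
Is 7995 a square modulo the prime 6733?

(7995|6733)
  = (1262|6733)    [7995 ≡ 1262 mod 6733]
  = -(631|6733)    [6733 ≡ 5 mod 8 ⇒ (2|6733) = -1]
  = -(6733|631)    [QR: 6733 ≡ 1 mod 4, sign kept]
  = -(423|631)    [6733 ≡ 423 mod 631]
  = (631|423)    [QR: both ≡ 3 mod 4, sign flips]
  = (208|423)    [631 ≡ 208 mod 423]
  = (13|423)    [423 ≡ 7 mod 8 ⇒ (2|423)^4 = +1]
  = (423|13)    [QR: 13 ≡ 1 mod 4, sign kept]
  = (7|13)    [423 ≡ 7 mod 13]
  = (13|7)    [QR: 13 ≡ 1 mod 4, sign kept]
  = (6|7)    [13 ≡ 6 mod 7]
  = (3|7)    [7 ≡ 7 mod 8 ⇒ (2|7) = +1]
  = -(7|3)    [QR: both ≡ 3 mod 4, sign flips]
  = -(1|3)    [7 ≡ 1 mod 3]
  = -1    [(1|3) = 1]
(7995|6733) = -1, and 6733 is prime, so 7995 is not a quadratic residue mod 6733.

no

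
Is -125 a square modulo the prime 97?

Pull out -1: (-125|97) = (-1|97)·(125|97). Since 97 ≡ 1 (mod 4), (-1|97) = +1. Now have (125|97).
Reduce the numerator: 125 ≡ 28 (mod 97), so (125|97) = (28|97).
Factor out 2: 28 = 2^2·7. Since 97 ≡ 1 (mod 8), (2|97) = +1, and (2|97)^2 = +1. Now have (7|97).
97 ≡ 1 (mod 4), so quadratic reciprocity gives (7|97) = (97|7). Reduce: 97 ≡ 6 (mod 7). Now have (6|7).
Factor out 2: 6 = 2·3. Since 7 ≡ 7 (mod 8), (2|7) = +1. Now have (3|7).
Both 3 ≡ 3 and 7 ≡ 3 (mod 4), so reciprocity gives (3|7) = -(7|3). Reduce: 7 ≡ 1 (mod 3). Now have -(1|3).
(1|3) = 1. Collecting the sign factors: -1.
The Legendre symbol is -1, so x^2 ≡ -125 (mod 97) has no solution.

no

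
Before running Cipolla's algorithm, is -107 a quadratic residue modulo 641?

no

Pull out -1: (-107|641) = (-1|641)·(107|641). Since 641 ≡ 1 (mod 4), (-1|641) = +1. Now have (107|641).
641 ≡ 1 (mod 4), so quadratic reciprocity gives (107|641) = (641|107). Reduce: 641 ≡ 106 (mod 107). Now have (106|107).
Factor out 2: 106 = 2·53. Since 107 ≡ 3 (mod 8), (2|107) = -1. Now have -(53|107).
53 ≡ 1 (mod 4), so quadratic reciprocity gives (53|107) = (107|53). Reduce: 107 ≡ 1 (mod 53). Now have -(1|53).
(1|53) = 1. Collecting the sign factors: -1.
(-107|641) = -1, and 641 is prime, so -107 is not a quadratic residue mod 641.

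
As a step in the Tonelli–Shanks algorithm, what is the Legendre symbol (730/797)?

Factor out 2: 730 = 2·365. Since 797 ≡ 5 (mod 8), (2/797) = -1. Now have -(365/797).
365 ≡ 1 (mod 4), so quadratic reciprocity gives (365/797) = (797/365). Reduce: 797 ≡ 67 (mod 365). Now have -(67/365).
365 ≡ 1 (mod 4), so quadratic reciprocity gives (67/365) = (365/67). Reduce: 365 ≡ 30 (mod 67). Now have -(30/67).
Factor out 2: 30 = 2·15. Since 67 ≡ 3 (mod 8), (2/67) = -1. Now have (15/67).
Both 15 ≡ 3 and 67 ≡ 3 (mod 4), so reciprocity gives (15/67) = -(67/15). Reduce: 67 ≡ 7 (mod 15). Now have -(7/15).
Both 7 ≡ 3 and 15 ≡ 3 (mod 4), so reciprocity gives (7/15) = -(15/7). Reduce: 15 ≡ 1 (mod 7). Now have (1/7).
(1/7) = 1. Collecting the sign factors: 1.

1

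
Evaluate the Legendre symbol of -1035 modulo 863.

(-1035/863)
  = -(1035/863)    [863 ≡ 3 mod 4 ⇒ (-1/863) = -1]
  = -(172/863)    [1035 ≡ 172 mod 863]
  = -(43/863)    [863 ≡ 7 mod 8 ⇒ (2/863)^2 = +1]
  = (863/43)    [QR: both ≡ 3 mod 4, sign flips]
  = (3/43)    [863 ≡ 3 mod 43]
  = -(43/3)    [QR: both ≡ 3 mod 4, sign flips]
  = -(1/3)    [43 ≡ 1 mod 3]
  = -1    [(1/3) = 1]

-1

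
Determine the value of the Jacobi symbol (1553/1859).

-1

1553 ≡ 1 (mod 4), so quadratic reciprocity gives (1553/1859) = (1859/1553). Reduce: 1859 ≡ 306 (mod 1553). Now have (306/1553).
Factor out 2: 306 = 2·153. Since 1553 ≡ 1 (mod 8), (2/1553) = +1. Now have (153/1553).
153 ≡ 1 (mod 4), so quadratic reciprocity gives (153/1553) = (1553/153). Reduce: 1553 ≡ 23 (mod 153). Now have (23/153).
153 ≡ 1 (mod 4), so quadratic reciprocity gives (23/153) = (153/23). Reduce: 153 ≡ 15 (mod 23). Now have (15/23).
Both 15 ≡ 3 and 23 ≡ 3 (mod 4), so reciprocity gives (15/23) = -(23/15). Reduce: 23 ≡ 8 (mod 15). Now have -(8/15).
Factor out 2: 8 = 2^3. Since 15 ≡ 7 (mod 8), (2/15) = +1, and (2/15)^3 = +1. Now have -(1/15).
(1/15) = 1. Collecting the sign factors: -1.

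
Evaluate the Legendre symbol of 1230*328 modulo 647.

By multiplicativity, (1230·328/647) = (1230/647)·(328/647).
First factor (1230/647):
Reduce the numerator: 1230 ≡ 583 (mod 647), so (1230/647) = (583/647).
Both 583 ≡ 3 and 647 ≡ 3 (mod 4), so reciprocity gives (583/647) = -(647/583). Reduce: 647 ≡ 64 (mod 583). Now have -(64/583).
Factor out 2: 64 = 2^6. Since 583 ≡ 7 (mod 8), (2/583) = +1, and (2/583)^6 = +1. Now have -(1/583).
(1/583) = 1. Collecting the sign factors: -1.
Second factor (328/647):
Factor out 2: 328 = 2^3·41. Since 647 ≡ 7 (mod 8), (2/647) = +1, and (2/647)^3 = +1. Now have (41/647).
41 ≡ 1 (mod 4), so quadratic reciprocity gives (41/647) = (647/41). Reduce: 647 ≡ 32 (mod 41). Now have (32/41).
Factor out 2: 32 = 2^5. Since 41 ≡ 1 (mod 8), (2/41) = +1, and (2/41)^5 = +1. Now have (1/41).
(1/41) = 1. Collecting the sign factors: 1.
Product: (-1)·(1) = -1.

-1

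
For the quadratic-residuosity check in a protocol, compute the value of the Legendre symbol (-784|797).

1

Reduce the numerator: -784 ≡ 13 (mod 797), so (-784|797) = (13|797).
13 ≡ 1 (mod 4), so quadratic reciprocity gives (13|797) = (797|13). Reduce: 797 ≡ 4 (mod 13). Now have (4|13).
Factor out 2: 4 = 2^2. Since 13 ≡ 5 (mod 8), (2|13) = -1, and (2|13)^2 = +1. Now have (1|13).
(1|13) = 1. Collecting the sign factors: 1.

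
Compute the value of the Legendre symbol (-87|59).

Pull out -1: (-87|59) = (-1|59)·(87|59). Since 59 ≡ 3 (mod 4), (-1|59) = -1. Now have -(87|59).
Reduce the numerator: 87 ≡ 28 (mod 59), so (87|59) = (28|59).
Factor out 2: 28 = 2^2·7. Since 59 ≡ 3 (mod 8), (2|59) = -1, and (2|59)^2 = +1. Now have -(7|59).
Both 7 ≡ 3 and 59 ≡ 3 (mod 4), so reciprocity gives (7|59) = -(59|7). Reduce: 59 ≡ 3 (mod 7). Now have (3|7).
Both 3 ≡ 3 and 7 ≡ 3 (mod 4), so reciprocity gives (3|7) = -(7|3). Reduce: 7 ≡ 1 (mod 3). Now have -(1|3).
(1|3) = 1. Collecting the sign factors: -1.

-1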